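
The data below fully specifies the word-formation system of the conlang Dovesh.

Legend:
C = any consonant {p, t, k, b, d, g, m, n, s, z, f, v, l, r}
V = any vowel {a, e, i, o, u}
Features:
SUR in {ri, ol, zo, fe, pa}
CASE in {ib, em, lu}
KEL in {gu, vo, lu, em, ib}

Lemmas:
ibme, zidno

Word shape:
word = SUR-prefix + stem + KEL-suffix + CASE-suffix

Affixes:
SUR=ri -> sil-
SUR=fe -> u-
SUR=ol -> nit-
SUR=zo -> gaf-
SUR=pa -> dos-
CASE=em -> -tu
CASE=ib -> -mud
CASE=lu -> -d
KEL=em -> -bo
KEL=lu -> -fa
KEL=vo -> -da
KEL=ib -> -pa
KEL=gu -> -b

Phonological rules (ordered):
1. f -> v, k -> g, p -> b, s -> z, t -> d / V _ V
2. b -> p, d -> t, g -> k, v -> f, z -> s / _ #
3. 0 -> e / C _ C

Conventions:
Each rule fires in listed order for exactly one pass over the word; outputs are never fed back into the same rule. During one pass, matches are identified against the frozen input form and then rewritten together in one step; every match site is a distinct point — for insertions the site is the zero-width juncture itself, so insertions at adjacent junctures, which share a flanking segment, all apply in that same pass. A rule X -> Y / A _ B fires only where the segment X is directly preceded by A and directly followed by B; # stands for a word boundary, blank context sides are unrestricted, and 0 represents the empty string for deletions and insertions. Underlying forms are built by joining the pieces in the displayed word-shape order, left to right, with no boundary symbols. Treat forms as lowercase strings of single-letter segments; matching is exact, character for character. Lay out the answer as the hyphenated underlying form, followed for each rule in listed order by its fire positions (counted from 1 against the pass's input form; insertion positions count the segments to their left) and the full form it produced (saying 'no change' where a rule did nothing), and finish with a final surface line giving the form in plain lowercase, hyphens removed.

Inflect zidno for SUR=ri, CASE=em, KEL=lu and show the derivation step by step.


underlying: sil-zidno-fa-tu
1. f -> v, k -> g, p -> b, s -> z, t -> d / V _ V: fires at position(s) 9, 11: silzidnovadu
2. b -> p, d -> t, g -> k, v -> f, z -> s / _ #: no change
3. 0 -> e / C _ C: inserts after position(s) 3, 6: silezidenovadu
surface: silezidenovadu


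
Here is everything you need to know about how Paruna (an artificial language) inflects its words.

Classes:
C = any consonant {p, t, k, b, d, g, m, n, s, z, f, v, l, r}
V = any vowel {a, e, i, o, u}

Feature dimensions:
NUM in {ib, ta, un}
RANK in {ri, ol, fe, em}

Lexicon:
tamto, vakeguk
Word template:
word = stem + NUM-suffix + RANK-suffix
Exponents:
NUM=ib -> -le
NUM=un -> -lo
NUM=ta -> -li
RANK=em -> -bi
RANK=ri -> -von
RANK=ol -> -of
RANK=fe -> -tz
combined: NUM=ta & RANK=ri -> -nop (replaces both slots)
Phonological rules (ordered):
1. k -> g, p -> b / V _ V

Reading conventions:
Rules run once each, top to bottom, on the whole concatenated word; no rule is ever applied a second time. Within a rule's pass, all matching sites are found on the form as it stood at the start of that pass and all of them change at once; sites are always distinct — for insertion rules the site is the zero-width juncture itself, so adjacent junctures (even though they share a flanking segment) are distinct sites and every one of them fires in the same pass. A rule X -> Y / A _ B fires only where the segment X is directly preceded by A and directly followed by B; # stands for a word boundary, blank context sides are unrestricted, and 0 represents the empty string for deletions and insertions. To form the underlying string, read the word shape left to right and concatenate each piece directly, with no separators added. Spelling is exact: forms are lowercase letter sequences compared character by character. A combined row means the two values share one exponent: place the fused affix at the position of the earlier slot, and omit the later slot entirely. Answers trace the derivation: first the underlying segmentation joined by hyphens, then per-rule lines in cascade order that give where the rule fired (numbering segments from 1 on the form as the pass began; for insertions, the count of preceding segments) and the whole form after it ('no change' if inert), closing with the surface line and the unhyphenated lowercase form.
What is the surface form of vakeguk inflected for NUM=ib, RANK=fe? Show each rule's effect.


underlying: vakeguk-le-tz
1. k -> g, p -> b / V _ V: fires at position(s) 3: vagegukletz
surface: vagegukletz


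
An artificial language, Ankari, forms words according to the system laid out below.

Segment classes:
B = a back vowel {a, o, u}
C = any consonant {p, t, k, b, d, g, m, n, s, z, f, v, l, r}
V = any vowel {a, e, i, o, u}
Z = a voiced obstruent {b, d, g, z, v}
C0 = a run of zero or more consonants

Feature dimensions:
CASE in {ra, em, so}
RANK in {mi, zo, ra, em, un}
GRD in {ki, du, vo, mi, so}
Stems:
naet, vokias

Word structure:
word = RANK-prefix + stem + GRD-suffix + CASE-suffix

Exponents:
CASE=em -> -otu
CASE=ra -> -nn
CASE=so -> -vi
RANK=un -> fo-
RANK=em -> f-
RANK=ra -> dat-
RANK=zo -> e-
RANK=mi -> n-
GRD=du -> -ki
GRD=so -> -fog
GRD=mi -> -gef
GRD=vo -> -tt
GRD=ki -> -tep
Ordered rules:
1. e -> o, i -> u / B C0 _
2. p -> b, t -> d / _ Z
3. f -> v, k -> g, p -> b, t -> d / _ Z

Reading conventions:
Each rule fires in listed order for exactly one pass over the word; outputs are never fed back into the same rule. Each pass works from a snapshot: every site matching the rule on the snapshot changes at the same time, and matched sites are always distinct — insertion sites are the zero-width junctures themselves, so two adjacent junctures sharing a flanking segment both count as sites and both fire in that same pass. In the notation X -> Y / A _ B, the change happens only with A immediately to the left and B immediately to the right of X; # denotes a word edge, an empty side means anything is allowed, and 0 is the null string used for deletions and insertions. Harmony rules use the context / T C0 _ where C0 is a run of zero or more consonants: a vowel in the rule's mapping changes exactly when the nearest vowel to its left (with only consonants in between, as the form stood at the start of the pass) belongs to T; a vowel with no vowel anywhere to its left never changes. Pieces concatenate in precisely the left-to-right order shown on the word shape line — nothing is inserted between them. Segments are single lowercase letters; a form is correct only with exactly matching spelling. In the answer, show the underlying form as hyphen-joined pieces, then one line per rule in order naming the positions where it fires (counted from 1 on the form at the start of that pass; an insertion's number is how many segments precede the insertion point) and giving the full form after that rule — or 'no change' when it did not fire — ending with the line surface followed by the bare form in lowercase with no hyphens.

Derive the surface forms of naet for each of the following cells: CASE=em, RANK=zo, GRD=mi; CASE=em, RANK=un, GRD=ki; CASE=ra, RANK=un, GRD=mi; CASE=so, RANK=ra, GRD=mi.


cell CASE=em, RANK=zo, GRD=mi:
underlying: e-naet-gef-otu
1. e -> o, i -> u / B C0 _: fires at position(s) 4: enaotgefotu
2. p -> b, t -> d / _ Z: fires at position(s) 5: enaodgefotu
3. f -> v, k -> g, p -> b, t -> d / _ Z: no change
surface: enaodgefotu

cell CASE=em, RANK=un, GRD=ki:
underlying: fo-naet-tep-otu
1. e -> o, i -> u / B C0 _: fires at position(s) 5: fonaottepotu
2. p -> b, t -> d / _ Z: no change
3. f -> v, k -> g, p -> b, t -> d / _ Z: no change
surface: fonaottepotu

cell CASE=ra, RANK=un, GRD=mi:
underlying: fo-naet-gef-nn
1. e -> o, i -> u / B C0 _: fires at position(s) 5: fonaotgefnn
2. p -> b, t -> d / _ Z: fires at position(s) 6: fonaodgefnn
3. f -> v, k -> g, p -> b, t -> d / _ Z: no change
surface: fonaodgefnn

cell CASE=so, RANK=ra, GRD=mi:
underlying: dat-naet-gef-vi
1. e -> o, i -> u / B C0 _: fires at position(s) 6: datnaotgefvi
2. p -> b, t -> d / _ Z: fires at position(s) 7: datnaodgefvi
3. f -> v, k -> g, p -> b, t -> d / _ Z: fires at position(s) 10: datnaodgevvi
surface: datnaodgevvi


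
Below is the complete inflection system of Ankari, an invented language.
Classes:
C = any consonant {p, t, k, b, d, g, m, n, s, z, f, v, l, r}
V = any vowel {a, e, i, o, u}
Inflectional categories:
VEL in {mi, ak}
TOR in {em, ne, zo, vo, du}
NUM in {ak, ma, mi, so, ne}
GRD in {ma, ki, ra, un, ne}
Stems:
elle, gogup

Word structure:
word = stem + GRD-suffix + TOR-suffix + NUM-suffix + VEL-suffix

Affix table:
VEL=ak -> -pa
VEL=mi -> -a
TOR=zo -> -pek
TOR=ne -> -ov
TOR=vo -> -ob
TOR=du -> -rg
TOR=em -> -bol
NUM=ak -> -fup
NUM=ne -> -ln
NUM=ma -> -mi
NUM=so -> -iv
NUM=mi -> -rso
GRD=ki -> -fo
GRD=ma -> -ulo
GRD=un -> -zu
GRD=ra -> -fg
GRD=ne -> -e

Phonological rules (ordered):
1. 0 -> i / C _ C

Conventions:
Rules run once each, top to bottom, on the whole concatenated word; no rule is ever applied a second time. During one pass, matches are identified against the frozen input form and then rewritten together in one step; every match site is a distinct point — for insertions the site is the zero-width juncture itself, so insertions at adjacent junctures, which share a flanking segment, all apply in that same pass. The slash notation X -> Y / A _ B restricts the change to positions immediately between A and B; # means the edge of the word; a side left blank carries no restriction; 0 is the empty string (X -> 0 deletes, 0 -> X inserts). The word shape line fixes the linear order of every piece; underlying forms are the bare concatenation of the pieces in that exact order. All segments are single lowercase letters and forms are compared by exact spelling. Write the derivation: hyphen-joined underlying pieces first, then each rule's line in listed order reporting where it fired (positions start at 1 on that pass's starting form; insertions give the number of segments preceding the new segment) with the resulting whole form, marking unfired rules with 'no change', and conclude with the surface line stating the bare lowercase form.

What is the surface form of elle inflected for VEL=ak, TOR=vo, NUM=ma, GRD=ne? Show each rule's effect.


underlying: elle-e-ob-mi-pa
1. 0 -> i / C _ C: inserts after position(s) 2, 7: elileeobimipa
surface: elileeobimipa


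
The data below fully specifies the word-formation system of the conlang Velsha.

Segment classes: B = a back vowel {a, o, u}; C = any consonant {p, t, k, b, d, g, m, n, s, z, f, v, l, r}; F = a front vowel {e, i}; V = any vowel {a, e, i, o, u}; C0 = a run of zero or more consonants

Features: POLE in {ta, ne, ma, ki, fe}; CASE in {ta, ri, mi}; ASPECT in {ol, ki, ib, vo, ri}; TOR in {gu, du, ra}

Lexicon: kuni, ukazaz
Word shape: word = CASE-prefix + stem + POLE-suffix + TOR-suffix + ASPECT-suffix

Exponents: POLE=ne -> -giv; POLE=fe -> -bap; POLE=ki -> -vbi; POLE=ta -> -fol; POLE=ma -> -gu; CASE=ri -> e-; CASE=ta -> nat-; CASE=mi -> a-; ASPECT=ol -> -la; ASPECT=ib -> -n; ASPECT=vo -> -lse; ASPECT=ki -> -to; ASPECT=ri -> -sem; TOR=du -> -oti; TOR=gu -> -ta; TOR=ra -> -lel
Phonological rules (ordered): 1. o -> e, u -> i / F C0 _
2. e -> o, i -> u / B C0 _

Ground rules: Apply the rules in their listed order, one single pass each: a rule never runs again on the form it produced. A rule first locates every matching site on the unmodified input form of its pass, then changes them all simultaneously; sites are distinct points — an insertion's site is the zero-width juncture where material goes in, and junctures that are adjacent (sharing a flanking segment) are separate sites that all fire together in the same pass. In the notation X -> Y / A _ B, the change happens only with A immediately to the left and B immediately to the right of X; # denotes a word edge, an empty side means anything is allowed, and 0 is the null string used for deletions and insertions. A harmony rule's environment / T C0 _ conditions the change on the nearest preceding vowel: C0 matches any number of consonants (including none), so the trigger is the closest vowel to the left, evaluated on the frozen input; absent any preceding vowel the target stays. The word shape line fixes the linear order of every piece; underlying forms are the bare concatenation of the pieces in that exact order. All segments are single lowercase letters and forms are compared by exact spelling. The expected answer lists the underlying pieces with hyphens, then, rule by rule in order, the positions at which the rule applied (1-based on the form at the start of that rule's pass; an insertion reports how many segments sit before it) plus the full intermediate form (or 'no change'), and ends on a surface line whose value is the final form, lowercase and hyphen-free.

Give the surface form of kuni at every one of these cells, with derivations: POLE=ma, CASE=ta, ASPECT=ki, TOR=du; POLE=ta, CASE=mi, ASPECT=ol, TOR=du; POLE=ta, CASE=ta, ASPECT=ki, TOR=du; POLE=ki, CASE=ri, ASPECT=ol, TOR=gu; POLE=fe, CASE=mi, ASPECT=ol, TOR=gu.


cell POLE=ma, CASE=ta, ASPECT=ki, TOR=du:
underlying: nat-kuni-gu-oti-to
1. o -> e, u -> i / F C0 _: fires at position(s) 9, 14: natkunigiotite
2. e -> o, i -> u / B C0 _: fires at position(s) 7, 12: natkunugiotute
surface: natkunugiotute

cell POLE=ta, CASE=mi, ASPECT=ol, TOR=du:
underlying: a-kuni-fol-oti-la
1. o -> e, u -> i / F C0 _: fires at position(s) 7: akunifelotila
2. e -> o, i -> u / B C0 _: fires at position(s) 5, 11: akunufelotula
surface: akunufelotula

cell POLE=ta, CASE=ta, ASPECT=ki, TOR=du:
underlying: nat-kuni-fol-oti-to
1. o -> e, u -> i / F C0 _: fires at position(s) 9, 15: natkunifelotite
2. e -> o, i -> u / B C0 _: fires at position(s) 7, 13: natkunufelotute
surface: natkunufelotute

cell POLE=ki, CASE=ri, ASPECT=ol, TOR=gu:
underlying: e-kuni-vbi-ta-la
1. o -> e, u -> i / F C0 _: fires at position(s) 3: ekinivbitala
2. e -> o, i -> u / B C0 _: no change
surface: ekinivbitala

cell POLE=fe, CASE=mi, ASPECT=ol, TOR=gu:
underlying: a-kuni-bap-ta-la
1. o -> e, u -> i / F C0 _: no change
2. e -> o, i -> u / B C0 _: fires at position(s) 5: akunubaptala
surface: akunubaptala


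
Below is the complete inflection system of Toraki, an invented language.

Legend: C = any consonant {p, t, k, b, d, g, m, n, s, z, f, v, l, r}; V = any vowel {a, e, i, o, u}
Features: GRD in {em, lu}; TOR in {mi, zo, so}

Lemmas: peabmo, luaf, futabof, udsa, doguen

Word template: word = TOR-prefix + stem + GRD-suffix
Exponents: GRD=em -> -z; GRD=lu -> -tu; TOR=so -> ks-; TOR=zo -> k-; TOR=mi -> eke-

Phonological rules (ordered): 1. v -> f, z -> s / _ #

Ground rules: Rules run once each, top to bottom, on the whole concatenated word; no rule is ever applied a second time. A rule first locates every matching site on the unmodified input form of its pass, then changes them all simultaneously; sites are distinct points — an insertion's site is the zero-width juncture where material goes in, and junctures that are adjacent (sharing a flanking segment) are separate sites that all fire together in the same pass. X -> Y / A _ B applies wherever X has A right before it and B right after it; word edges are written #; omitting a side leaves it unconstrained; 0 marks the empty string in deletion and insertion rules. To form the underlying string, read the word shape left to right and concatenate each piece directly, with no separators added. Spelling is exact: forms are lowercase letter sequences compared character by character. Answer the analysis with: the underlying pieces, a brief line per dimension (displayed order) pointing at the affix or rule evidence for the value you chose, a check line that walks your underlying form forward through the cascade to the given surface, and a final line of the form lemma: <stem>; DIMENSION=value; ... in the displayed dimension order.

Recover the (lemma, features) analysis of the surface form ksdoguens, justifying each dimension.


underlying: ks-doguen-z
GRD=em - signalled by the affix -z
TOR=so - signalled by the affix ks-
check: ksdoguenz -> ksdoguens
lemma: doguen; GRD=em; TOR=so


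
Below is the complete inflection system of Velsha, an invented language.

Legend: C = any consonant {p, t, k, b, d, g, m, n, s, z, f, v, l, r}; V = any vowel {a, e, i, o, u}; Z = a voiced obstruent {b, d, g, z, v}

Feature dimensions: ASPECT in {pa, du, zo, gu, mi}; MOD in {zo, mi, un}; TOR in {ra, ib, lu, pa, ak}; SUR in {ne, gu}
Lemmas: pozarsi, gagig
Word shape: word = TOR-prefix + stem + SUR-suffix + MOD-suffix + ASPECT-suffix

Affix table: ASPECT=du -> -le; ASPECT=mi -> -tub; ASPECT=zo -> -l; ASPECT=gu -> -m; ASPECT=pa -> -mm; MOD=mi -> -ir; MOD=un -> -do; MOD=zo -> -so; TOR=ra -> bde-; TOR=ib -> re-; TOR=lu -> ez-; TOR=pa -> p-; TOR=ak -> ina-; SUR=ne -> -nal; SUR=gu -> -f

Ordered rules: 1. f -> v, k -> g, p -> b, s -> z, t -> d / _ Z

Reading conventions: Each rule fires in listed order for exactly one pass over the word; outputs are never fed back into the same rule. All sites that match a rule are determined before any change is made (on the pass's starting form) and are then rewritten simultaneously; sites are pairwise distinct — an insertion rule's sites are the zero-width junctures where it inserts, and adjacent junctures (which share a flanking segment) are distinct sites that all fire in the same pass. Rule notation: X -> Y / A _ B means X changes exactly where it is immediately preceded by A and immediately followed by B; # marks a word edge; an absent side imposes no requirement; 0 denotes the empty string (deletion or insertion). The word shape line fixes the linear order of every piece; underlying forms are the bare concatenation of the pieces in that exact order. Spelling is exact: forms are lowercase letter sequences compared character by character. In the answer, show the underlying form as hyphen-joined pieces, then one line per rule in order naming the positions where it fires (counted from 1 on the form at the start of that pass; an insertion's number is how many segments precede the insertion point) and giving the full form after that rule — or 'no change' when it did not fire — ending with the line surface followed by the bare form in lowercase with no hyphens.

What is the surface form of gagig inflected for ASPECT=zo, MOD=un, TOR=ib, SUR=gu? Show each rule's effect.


underlying: re-gagig-f-do-l
1. f -> v, k -> g, p -> b, s -> z, t -> d / _ Z: fires at position(s) 8: regagigvdol
surface: regagigvdol


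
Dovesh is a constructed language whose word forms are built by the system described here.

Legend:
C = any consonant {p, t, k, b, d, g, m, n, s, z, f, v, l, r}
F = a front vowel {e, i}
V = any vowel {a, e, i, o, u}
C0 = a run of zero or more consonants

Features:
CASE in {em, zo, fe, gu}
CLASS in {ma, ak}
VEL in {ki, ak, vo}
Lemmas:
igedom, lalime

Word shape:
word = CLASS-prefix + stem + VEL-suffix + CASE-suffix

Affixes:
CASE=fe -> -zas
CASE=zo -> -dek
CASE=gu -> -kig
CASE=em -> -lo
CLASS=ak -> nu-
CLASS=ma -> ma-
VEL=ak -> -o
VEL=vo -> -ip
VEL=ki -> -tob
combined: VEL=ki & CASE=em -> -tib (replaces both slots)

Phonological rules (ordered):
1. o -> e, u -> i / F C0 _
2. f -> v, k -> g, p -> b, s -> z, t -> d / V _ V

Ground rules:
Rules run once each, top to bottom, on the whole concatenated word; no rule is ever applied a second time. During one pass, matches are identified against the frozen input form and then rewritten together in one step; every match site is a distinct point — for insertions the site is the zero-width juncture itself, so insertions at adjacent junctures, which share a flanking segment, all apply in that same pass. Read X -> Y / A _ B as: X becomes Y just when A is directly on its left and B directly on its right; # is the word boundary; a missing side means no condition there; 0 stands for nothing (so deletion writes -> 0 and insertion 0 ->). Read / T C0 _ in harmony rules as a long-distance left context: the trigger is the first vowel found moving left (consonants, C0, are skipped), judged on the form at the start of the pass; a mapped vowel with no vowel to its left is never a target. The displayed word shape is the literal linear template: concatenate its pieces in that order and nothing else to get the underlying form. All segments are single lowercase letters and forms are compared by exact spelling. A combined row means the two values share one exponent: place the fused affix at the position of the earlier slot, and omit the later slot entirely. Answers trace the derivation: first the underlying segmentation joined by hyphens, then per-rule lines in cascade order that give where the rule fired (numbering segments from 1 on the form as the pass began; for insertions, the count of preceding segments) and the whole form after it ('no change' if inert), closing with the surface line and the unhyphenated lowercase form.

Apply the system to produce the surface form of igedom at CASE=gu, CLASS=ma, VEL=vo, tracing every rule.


underlying: ma-igedom-ip-kig
1. o -> e, u -> i / F C0 _: fires at position(s) 7: maigedemipkig
2. f -> v, k -> g, p -> b, s -> z, t -> d / V _ V: no change
surface: maigedemipkig


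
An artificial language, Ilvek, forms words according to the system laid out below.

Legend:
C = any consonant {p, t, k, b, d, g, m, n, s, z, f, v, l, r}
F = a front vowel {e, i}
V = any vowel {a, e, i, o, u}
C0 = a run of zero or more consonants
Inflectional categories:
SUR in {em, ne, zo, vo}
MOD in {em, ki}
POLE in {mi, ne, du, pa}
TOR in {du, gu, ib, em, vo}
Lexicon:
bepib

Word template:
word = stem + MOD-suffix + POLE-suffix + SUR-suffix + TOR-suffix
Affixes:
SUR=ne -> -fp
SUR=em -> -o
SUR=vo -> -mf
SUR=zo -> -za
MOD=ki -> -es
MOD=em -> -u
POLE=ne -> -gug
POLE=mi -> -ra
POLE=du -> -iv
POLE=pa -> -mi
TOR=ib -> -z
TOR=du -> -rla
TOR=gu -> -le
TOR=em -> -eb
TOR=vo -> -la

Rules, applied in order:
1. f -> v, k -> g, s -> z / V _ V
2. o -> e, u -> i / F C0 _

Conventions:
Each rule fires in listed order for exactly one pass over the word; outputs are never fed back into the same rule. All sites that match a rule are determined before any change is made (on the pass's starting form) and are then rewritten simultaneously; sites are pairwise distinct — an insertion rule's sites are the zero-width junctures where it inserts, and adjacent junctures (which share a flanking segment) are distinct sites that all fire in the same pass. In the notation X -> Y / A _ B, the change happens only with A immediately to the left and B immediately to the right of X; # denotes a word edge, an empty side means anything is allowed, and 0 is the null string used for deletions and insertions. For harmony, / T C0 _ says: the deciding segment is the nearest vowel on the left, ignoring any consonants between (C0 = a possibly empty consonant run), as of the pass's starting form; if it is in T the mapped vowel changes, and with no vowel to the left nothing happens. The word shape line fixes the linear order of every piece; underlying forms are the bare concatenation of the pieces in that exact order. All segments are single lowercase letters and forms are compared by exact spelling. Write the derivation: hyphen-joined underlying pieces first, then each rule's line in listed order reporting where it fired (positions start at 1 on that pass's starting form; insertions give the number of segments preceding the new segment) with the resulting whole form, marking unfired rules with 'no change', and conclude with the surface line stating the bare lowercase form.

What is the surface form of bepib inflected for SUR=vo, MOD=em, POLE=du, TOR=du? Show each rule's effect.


underlying: bepib-u-iv-mf-rla
1. f -> v, k -> g, s -> z / V _ V: no change
2. o -> e, u -> i / F C0 _: fires at position(s) 6: bepibiivmfrla
surface: bepibiivmfrla


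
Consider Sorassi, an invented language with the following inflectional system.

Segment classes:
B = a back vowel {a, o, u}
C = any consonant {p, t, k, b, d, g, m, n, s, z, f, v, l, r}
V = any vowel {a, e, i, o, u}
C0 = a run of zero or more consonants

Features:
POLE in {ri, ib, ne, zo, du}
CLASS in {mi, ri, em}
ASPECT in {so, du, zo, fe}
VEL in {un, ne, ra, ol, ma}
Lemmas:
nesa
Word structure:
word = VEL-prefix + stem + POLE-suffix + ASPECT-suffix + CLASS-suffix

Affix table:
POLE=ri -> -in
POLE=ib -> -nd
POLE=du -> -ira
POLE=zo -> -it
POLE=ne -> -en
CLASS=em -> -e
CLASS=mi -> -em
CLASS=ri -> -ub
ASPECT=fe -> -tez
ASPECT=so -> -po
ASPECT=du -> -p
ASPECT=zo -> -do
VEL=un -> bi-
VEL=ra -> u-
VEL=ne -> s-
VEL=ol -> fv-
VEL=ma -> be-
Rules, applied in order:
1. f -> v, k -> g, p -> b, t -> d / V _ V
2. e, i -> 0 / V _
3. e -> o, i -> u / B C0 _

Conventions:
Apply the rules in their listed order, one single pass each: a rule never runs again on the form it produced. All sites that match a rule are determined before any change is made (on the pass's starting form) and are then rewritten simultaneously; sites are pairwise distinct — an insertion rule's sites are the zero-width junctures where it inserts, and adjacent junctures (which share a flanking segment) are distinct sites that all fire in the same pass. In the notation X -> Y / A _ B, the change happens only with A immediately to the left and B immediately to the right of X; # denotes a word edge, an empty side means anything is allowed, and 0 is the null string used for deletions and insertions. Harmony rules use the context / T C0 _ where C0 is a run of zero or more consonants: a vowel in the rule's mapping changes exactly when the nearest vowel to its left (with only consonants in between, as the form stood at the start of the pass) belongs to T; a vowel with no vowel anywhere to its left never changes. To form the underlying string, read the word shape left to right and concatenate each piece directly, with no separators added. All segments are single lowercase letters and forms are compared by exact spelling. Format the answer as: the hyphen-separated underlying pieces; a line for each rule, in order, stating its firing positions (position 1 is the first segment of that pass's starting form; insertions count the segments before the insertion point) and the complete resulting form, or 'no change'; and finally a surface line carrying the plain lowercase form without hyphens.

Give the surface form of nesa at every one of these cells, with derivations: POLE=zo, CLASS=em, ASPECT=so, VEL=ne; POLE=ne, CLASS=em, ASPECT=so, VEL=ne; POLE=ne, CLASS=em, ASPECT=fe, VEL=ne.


cell POLE=zo, CLASS=em, ASPECT=so, VEL=ne:
underlying: s-nesa-it-po-e
1. f -> v, k -> g, p -> b, t -> d / V _ V: no change
2. e, i -> 0 / V _: fires at position(s) 6, 10: snesatpo
3. e -> o, i -> u / B C0 _: no change
surface: snesatpo

cell POLE=ne, CLASS=em, ASPECT=so, VEL=ne:
underlying: s-nesa-en-po-e
1. f -> v, k -> g, p -> b, t -> d / V _ V: no change
2. e, i -> 0 / V _: fires at position(s) 6, 10: snesanpo
3. e -> o, i -> u / B C0 _: no change
surface: snesanpo

cell POLE=ne, CLASS=em, ASPECT=fe, VEL=ne:
underlying: s-nesa-en-tez-e
1. f -> v, k -> g, p -> b, t -> d / V _ V: no change
2. e, i -> 0 / V _: fires at position(s) 6: snesanteze
3. e -> o, i -> u / B C0 _: fires at position(s) 8: snesantoze
surface: snesantoze


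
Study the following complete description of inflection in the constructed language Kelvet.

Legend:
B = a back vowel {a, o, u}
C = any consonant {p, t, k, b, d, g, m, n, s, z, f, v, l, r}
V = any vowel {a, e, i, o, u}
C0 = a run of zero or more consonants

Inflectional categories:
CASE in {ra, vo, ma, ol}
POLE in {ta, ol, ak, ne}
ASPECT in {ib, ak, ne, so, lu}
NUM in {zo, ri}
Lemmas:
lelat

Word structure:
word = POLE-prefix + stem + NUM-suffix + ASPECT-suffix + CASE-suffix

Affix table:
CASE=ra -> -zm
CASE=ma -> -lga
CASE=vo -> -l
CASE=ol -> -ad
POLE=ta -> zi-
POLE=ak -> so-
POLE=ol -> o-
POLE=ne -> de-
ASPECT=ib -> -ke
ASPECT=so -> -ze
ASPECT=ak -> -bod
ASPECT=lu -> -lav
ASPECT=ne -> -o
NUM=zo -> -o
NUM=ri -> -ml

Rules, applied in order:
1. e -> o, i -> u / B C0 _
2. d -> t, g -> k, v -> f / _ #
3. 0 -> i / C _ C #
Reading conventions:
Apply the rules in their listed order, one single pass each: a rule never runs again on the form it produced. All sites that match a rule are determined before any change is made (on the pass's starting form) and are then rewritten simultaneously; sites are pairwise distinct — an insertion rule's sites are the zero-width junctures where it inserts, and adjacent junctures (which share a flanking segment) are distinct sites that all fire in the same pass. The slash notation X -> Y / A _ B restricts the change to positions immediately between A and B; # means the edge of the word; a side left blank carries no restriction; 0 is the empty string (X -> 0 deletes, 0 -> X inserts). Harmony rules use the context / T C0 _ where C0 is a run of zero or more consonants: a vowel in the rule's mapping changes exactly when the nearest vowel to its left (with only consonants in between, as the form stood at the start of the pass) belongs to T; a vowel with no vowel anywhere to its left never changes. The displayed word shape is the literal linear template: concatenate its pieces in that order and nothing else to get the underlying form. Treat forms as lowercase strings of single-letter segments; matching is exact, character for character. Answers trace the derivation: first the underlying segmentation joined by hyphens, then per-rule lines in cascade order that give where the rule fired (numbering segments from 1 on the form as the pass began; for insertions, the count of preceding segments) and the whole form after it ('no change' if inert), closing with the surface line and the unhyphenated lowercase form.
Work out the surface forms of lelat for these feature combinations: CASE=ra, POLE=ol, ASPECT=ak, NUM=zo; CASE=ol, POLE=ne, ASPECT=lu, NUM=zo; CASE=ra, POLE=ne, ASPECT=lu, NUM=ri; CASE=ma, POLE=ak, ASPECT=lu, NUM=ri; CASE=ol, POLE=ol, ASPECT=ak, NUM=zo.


cell CASE=ra, POLE=ol, ASPECT=ak, NUM=zo:
underlying: o-lelat-o-bod-zm
1. e -> o, i -> u / B C0 _: fires at position(s) 3: ololatobodzm
2. d -> t, g -> k, v -> f / _ #: no change
3. 0 -> i / C _ C #: inserts after position(s) 11: ololatobodzim
surface: ololatobodzim

cell CASE=ol, POLE=ne, ASPECT=lu, NUM=zo:
underlying: de-lelat-o-lav-ad
1. e -> o, i -> u / B C0 _: no change
2. d -> t, g -> k, v -> f / _ #: fires at position(s) 13: delelatolavat
3. 0 -> i / C _ C #: no change
surface: delelatolavat

cell CASE=ra, POLE=ne, ASPECT=lu, NUM=ri:
underlying: de-lelat-ml-lav-zm
1. e -> o, i -> u / B C0 _: no change
2. d -> t, g -> k, v -> f / _ #: no change
3. 0 -> i / C _ C #: inserts after position(s) 13: delelatmllavzim
surface: delelatmllavzim

cell CASE=ma, POLE=ak, ASPECT=lu, NUM=ri:
underlying: so-lelat-ml-lav-lga
1. e -> o, i -> u / B C0 _: fires at position(s) 4: sololatmllavlga
2. d -> t, g -> k, v -> f / _ #: no change
3. 0 -> i / C _ C #: no change
surface: sololatmllavlga

cell CASE=ol, POLE=ol, ASPECT=ak, NUM=zo:
underlying: o-lelat-o-bod-ad
1. e -> o, i -> u / B C0 _: fires at position(s) 3: ololatobodad
2. d -> t, g -> k, v -> f / _ #: fires at position(s) 12: ololatobodat
3. 0 -> i / C _ C #: no change
surface: ololatobodat


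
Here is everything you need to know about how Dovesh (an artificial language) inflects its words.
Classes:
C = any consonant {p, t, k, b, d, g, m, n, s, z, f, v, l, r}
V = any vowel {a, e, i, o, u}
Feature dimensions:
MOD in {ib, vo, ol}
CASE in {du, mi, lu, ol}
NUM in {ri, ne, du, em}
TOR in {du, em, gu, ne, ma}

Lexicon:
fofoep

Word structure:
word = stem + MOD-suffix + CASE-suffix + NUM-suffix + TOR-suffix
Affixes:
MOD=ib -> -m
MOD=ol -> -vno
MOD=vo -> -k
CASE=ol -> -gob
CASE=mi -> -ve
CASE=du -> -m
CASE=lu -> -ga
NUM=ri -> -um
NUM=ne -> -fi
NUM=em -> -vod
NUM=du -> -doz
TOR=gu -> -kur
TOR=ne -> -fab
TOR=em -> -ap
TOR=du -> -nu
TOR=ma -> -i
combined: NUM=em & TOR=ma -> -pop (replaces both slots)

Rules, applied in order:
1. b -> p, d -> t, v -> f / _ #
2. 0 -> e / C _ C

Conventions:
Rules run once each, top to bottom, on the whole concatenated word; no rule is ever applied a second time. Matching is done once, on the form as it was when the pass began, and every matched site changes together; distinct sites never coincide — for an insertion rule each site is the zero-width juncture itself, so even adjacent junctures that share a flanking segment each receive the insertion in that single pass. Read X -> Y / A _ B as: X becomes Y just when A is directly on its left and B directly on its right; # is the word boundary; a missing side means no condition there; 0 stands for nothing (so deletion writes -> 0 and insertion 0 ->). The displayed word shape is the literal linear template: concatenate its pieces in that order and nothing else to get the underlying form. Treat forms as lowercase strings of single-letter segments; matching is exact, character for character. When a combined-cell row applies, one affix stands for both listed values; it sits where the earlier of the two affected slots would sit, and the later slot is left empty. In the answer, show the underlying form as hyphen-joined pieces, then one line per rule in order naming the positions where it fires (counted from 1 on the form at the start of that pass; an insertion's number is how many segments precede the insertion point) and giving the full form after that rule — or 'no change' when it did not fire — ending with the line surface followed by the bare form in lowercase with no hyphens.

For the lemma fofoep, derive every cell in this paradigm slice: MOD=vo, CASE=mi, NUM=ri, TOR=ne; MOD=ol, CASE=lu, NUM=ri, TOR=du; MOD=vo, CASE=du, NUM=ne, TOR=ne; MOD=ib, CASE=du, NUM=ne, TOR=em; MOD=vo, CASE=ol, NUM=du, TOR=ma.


cell MOD=vo, CASE=mi, NUM=ri, TOR=ne:
underlying: fofoep-k-ve-um-fab
1. b -> p, d -> t, v -> f / _ #: fires at position(s) 14: fofoepkveumfap
2. 0 -> e / C _ C: inserts after position(s) 6, 7, 11: fofoepekeveumefap
surface: fofoepekeveumefap

cell MOD=ol, CASE=lu, NUM=ri, TOR=du:
underlying: fofoep-vno-ga-um-nu
1. b -> p, d -> t, v -> f / _ #: no change
2. 0 -> e / C _ C: inserts after position(s) 6, 7, 13: fofoepevenogaumenu
surface: fofoepevenogaumenu

cell MOD=vo, CASE=du, NUM=ne, TOR=ne:
underlying: fofoep-k-m-fi-fab
1. b -> p, d -> t, v -> f / _ #: fires at position(s) 13: fofoepkmfifap
2. 0 -> e / C _ C: inserts after position(s) 6, 7, 8: fofoepekemefifap
surface: fofoepekemefifap

cell MOD=ib, CASE=du, NUM=ne, TOR=em:
underlying: fofoep-m-m-fi-ap
1. b -> p, d -> t, v -> f / _ #: no change
2. 0 -> e / C _ C: inserts after position(s) 6, 7, 8: fofoepememefiap
surface: fofoepememefiap

cell MOD=vo, CASE=ol, NUM=du, TOR=ma:
underlying: fofoep-k-gob-doz-i
1. b -> p, d -> t, v -> f / _ #: no change
2. 0 -> e / C _ C: inserts after position(s) 6, 7, 10: fofoepekegobedozi
surface: fofoepekegobedozi


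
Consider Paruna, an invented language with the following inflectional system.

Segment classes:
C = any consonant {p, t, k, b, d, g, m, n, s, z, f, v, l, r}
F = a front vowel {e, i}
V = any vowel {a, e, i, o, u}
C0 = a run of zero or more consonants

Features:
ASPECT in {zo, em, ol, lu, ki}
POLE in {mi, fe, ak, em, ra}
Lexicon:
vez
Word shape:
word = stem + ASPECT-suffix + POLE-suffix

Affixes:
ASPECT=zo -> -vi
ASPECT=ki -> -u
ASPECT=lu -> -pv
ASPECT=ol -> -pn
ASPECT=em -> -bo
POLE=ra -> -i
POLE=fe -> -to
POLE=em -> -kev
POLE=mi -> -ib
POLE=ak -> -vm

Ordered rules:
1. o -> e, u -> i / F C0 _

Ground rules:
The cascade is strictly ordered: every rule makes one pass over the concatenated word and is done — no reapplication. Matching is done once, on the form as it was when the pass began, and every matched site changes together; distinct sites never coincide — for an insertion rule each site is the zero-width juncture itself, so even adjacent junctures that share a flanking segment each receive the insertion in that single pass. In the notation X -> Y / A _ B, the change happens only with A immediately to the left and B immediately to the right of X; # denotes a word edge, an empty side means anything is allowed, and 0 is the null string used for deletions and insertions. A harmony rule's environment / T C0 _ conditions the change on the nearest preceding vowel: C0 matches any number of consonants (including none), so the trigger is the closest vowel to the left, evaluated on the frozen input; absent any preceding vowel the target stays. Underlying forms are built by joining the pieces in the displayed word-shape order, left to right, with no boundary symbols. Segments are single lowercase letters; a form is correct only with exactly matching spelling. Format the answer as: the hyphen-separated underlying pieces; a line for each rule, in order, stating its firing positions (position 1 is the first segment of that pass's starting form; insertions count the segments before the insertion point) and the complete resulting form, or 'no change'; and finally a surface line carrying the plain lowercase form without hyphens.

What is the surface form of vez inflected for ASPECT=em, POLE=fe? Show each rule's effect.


underlying: vez-bo-to
1. o -> e, u -> i / F C0 _: fires at position(s) 5: vezbeto
surface: vezbeto


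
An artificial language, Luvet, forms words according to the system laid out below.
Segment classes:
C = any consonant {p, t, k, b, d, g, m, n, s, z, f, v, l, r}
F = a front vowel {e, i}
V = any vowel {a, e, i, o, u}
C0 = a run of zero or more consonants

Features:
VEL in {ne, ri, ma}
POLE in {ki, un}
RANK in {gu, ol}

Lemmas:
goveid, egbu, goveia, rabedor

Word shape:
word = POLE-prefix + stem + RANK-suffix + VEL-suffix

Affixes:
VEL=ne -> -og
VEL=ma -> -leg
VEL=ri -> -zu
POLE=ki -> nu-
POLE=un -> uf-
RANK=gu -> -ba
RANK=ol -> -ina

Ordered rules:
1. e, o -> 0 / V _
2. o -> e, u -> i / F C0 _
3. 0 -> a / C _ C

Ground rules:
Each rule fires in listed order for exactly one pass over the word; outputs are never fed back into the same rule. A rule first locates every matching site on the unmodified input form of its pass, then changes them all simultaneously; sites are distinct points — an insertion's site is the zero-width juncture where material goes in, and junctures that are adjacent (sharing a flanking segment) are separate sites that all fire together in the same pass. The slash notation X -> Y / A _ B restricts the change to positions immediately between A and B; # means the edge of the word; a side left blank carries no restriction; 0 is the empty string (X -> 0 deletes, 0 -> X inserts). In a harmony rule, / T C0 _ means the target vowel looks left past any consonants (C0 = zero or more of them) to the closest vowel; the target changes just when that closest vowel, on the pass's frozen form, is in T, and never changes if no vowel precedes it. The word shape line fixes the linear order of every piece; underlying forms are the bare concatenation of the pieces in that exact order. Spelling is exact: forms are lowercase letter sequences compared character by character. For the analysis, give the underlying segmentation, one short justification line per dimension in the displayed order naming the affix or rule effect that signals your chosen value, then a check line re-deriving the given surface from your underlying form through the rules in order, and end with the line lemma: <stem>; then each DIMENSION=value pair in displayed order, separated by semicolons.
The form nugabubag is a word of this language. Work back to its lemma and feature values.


underlying: nu-egbu-ba-og
VEL=ne - signalled by the affix -og
POLE=ki - signalled by the affix nu-
RANK=gu - signalled by the affix -ba
check: nuegbubaog -> nugbubag -> nugbubag -> nugabubag
lemma: egbu; VEL=ne; POLE=ki; RANK=gu


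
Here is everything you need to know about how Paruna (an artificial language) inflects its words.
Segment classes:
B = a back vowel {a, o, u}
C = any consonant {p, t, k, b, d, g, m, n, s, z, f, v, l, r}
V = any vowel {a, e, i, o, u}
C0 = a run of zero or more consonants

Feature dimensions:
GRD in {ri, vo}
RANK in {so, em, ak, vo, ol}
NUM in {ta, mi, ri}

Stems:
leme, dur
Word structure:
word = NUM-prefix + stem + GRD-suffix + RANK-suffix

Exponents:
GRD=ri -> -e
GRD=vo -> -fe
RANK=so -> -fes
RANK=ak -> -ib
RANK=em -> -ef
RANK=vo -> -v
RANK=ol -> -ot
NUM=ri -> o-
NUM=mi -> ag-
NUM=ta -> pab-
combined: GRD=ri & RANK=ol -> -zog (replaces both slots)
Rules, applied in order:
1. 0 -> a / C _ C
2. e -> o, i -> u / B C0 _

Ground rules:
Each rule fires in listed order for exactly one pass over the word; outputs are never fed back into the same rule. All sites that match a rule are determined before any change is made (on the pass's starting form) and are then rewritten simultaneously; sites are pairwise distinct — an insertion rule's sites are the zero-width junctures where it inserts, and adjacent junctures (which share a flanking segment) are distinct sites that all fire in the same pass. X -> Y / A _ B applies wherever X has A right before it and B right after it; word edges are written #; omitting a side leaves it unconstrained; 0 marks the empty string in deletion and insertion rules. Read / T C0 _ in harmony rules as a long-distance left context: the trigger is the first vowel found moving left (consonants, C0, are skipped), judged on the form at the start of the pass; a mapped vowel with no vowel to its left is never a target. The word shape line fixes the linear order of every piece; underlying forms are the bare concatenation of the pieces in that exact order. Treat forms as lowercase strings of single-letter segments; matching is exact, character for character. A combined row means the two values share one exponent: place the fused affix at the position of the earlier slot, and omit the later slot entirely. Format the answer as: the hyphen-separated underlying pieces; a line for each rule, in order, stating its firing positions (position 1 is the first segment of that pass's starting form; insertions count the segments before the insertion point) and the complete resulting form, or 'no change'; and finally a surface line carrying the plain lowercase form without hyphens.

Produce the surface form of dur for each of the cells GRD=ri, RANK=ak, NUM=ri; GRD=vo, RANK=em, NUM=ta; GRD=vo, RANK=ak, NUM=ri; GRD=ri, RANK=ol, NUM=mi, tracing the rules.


cell GRD=ri, RANK=ak, NUM=ri:
underlying: o-dur-e-ib
1. 0 -> a / C _ C: no change
2. e -> o, i -> u / B C0 _: fires at position(s) 5: oduroib
surface: oduroib

cell GRD=vo, RANK=em, NUM=ta:
underlying: pab-dur-fe-ef
1. 0 -> a / C _ C: inserts after position(s) 3, 6: pabadurafeef
2. e -> o, i -> u / B C0 _: fires at position(s) 10: pabadurafoef
surface: pabadurafoef

cell GRD=vo, RANK=ak, NUM=ri:
underlying: o-dur-fe-ib
1. 0 -> a / C _ C: inserts after position(s) 4: odurafeib
2. e -> o, i -> u / B C0 _: fires at position(s) 7: odurafoib
surface: odurafoib

cell GRD=ri, RANK=ol, NUM=mi:
underlying: ag-dur-zog
1. 0 -> a / C _ C: inserts after position(s) 2, 5: agadurazog
2. e -> o, i -> u / B C0 _: no change
surface: agadurazog
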